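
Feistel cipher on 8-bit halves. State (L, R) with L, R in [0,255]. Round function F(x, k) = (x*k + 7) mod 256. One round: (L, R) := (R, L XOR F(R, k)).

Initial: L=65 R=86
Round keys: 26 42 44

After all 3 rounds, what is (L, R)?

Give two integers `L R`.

Answer: 13 193

Derivation:
Round 1 (k=26): L=86 R=130
Round 2 (k=42): L=130 R=13
Round 3 (k=44): L=13 R=193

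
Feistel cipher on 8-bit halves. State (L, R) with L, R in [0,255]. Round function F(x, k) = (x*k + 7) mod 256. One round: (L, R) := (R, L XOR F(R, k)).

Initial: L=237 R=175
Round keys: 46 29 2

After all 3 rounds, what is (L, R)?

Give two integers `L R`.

Answer: 100 91

Derivation:
Round 1 (k=46): L=175 R=148
Round 2 (k=29): L=148 R=100
Round 3 (k=2): L=100 R=91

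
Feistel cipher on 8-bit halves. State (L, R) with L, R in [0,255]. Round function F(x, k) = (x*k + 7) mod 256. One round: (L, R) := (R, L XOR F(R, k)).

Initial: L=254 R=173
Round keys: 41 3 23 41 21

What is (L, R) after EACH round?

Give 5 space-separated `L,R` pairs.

Round 1 (k=41): L=173 R=66
Round 2 (k=3): L=66 R=96
Round 3 (k=23): L=96 R=229
Round 4 (k=41): L=229 R=212
Round 5 (k=21): L=212 R=142

Answer: 173,66 66,96 96,229 229,212 212,142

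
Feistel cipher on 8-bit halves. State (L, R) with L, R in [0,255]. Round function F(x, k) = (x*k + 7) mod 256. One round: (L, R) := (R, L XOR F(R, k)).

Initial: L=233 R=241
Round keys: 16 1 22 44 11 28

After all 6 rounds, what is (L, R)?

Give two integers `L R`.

Round 1 (k=16): L=241 R=254
Round 2 (k=1): L=254 R=244
Round 3 (k=22): L=244 R=1
Round 4 (k=44): L=1 R=199
Round 5 (k=11): L=199 R=149
Round 6 (k=28): L=149 R=148

Answer: 149 148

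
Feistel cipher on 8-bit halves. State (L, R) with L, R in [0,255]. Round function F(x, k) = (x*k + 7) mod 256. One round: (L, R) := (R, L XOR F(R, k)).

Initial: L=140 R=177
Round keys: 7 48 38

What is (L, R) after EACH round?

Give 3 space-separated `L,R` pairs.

Round 1 (k=7): L=177 R=82
Round 2 (k=48): L=82 R=214
Round 3 (k=38): L=214 R=153

Answer: 177,82 82,214 214,153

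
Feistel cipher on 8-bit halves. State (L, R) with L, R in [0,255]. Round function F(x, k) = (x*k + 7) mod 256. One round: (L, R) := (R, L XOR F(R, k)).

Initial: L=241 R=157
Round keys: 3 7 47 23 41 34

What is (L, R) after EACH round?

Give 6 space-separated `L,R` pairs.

Round 1 (k=3): L=157 R=47
Round 2 (k=7): L=47 R=205
Round 3 (k=47): L=205 R=133
Round 4 (k=23): L=133 R=55
Round 5 (k=41): L=55 R=83
Round 6 (k=34): L=83 R=58

Answer: 157,47 47,205 205,133 133,55 55,83 83,58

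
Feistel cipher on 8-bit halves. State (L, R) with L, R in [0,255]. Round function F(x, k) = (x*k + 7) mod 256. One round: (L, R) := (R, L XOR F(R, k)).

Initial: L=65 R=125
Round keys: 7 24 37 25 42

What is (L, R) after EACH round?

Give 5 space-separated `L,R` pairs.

Answer: 125,51 51,178 178,242 242,27 27,135

Derivation:
Round 1 (k=7): L=125 R=51
Round 2 (k=24): L=51 R=178
Round 3 (k=37): L=178 R=242
Round 4 (k=25): L=242 R=27
Round 5 (k=42): L=27 R=135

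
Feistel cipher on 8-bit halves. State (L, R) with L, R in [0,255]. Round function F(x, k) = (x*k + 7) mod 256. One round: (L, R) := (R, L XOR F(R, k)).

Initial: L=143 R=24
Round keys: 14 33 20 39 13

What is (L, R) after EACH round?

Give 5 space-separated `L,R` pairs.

Round 1 (k=14): L=24 R=216
Round 2 (k=33): L=216 R=199
Round 3 (k=20): L=199 R=75
Round 4 (k=39): L=75 R=179
Round 5 (k=13): L=179 R=85

Answer: 24,216 216,199 199,75 75,179 179,85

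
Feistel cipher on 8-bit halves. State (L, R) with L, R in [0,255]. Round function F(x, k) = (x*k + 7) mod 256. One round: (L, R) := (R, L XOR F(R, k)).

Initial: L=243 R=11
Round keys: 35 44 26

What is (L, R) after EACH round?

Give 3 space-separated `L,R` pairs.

Round 1 (k=35): L=11 R=123
Round 2 (k=44): L=123 R=32
Round 3 (k=26): L=32 R=60

Answer: 11,123 123,32 32,60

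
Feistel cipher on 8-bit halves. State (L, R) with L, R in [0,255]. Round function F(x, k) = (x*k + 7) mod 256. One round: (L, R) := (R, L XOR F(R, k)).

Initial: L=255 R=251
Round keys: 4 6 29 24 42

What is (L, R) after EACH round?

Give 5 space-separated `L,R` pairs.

Answer: 251,12 12,180 180,103 103,27 27,18

Derivation:
Round 1 (k=4): L=251 R=12
Round 2 (k=6): L=12 R=180
Round 3 (k=29): L=180 R=103
Round 4 (k=24): L=103 R=27
Round 5 (k=42): L=27 R=18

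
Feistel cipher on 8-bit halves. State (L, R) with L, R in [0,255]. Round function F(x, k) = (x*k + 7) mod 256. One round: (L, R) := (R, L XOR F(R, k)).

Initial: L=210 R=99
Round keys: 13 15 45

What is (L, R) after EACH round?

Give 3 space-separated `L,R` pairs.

Answer: 99,220 220,136 136,51

Derivation:
Round 1 (k=13): L=99 R=220
Round 2 (k=15): L=220 R=136
Round 3 (k=45): L=136 R=51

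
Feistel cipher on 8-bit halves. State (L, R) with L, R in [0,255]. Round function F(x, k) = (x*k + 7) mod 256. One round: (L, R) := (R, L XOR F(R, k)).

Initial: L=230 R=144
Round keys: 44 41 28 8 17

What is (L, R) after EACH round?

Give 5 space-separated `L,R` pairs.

Answer: 144,33 33,192 192,38 38,247 247,72

Derivation:
Round 1 (k=44): L=144 R=33
Round 2 (k=41): L=33 R=192
Round 3 (k=28): L=192 R=38
Round 4 (k=8): L=38 R=247
Round 5 (k=17): L=247 R=72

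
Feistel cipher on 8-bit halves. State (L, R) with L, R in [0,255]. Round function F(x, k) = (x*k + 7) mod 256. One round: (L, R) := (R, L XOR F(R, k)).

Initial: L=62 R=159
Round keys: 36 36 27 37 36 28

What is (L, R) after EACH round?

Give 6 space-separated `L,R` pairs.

Answer: 159,93 93,132 132,174 174,169 169,101 101,186

Derivation:
Round 1 (k=36): L=159 R=93
Round 2 (k=36): L=93 R=132
Round 3 (k=27): L=132 R=174
Round 4 (k=37): L=174 R=169
Round 5 (k=36): L=169 R=101
Round 6 (k=28): L=101 R=186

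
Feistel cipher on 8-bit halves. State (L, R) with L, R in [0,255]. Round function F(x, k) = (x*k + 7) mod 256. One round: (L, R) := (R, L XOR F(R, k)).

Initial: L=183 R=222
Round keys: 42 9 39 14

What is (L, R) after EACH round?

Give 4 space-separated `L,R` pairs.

Answer: 222,196 196,53 53,222 222,30

Derivation:
Round 1 (k=42): L=222 R=196
Round 2 (k=9): L=196 R=53
Round 3 (k=39): L=53 R=222
Round 4 (k=14): L=222 R=30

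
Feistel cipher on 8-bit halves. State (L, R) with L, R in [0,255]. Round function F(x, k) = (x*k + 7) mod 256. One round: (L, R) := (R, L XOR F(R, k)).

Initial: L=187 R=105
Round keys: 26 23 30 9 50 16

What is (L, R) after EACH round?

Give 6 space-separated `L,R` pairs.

Round 1 (k=26): L=105 R=10
Round 2 (k=23): L=10 R=132
Round 3 (k=30): L=132 R=117
Round 4 (k=9): L=117 R=160
Round 5 (k=50): L=160 R=50
Round 6 (k=16): L=50 R=135

Answer: 105,10 10,132 132,117 117,160 160,50 50,135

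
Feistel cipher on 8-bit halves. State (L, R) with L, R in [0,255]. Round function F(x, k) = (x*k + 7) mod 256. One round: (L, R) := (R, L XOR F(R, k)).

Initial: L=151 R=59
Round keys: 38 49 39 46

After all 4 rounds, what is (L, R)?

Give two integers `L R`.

Round 1 (k=38): L=59 R=94
Round 2 (k=49): L=94 R=62
Round 3 (k=39): L=62 R=39
Round 4 (k=46): L=39 R=55

Answer: 39 55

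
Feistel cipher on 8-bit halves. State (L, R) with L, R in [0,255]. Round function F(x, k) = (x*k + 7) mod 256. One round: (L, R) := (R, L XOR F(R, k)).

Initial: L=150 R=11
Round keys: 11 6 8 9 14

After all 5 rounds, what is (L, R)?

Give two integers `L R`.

Round 1 (k=11): L=11 R=22
Round 2 (k=6): L=22 R=128
Round 3 (k=8): L=128 R=17
Round 4 (k=9): L=17 R=32
Round 5 (k=14): L=32 R=214

Answer: 32 214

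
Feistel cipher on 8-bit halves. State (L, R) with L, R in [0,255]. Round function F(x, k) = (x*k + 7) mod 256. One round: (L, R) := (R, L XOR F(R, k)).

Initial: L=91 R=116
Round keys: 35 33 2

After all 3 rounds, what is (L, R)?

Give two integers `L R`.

Round 1 (k=35): L=116 R=184
Round 2 (k=33): L=184 R=203
Round 3 (k=2): L=203 R=37

Answer: 203 37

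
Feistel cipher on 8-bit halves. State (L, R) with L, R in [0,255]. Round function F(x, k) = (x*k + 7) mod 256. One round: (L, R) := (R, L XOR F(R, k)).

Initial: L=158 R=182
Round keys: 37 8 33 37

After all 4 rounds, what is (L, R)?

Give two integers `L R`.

Round 1 (k=37): L=182 R=203
Round 2 (k=8): L=203 R=233
Round 3 (k=33): L=233 R=219
Round 4 (k=37): L=219 R=71

Answer: 219 71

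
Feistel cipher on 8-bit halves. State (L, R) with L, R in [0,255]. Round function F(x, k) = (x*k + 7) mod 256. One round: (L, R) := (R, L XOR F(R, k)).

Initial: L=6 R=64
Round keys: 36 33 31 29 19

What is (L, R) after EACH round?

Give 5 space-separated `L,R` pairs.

Answer: 64,1 1,104 104,158 158,133 133,120

Derivation:
Round 1 (k=36): L=64 R=1
Round 2 (k=33): L=1 R=104
Round 3 (k=31): L=104 R=158
Round 4 (k=29): L=158 R=133
Round 5 (k=19): L=133 R=120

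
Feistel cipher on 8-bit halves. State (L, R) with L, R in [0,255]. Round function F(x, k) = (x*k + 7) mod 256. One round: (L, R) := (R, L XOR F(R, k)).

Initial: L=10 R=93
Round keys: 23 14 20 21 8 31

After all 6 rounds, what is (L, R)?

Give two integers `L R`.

Round 1 (k=23): L=93 R=104
Round 2 (k=14): L=104 R=234
Round 3 (k=20): L=234 R=39
Round 4 (k=21): L=39 R=208
Round 5 (k=8): L=208 R=160
Round 6 (k=31): L=160 R=183

Answer: 160 183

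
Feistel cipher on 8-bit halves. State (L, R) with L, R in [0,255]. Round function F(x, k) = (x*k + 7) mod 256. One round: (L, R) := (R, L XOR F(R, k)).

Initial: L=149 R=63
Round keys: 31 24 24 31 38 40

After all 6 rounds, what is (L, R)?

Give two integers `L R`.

Round 1 (k=31): L=63 R=61
Round 2 (k=24): L=61 R=128
Round 3 (k=24): L=128 R=58
Round 4 (k=31): L=58 R=141
Round 5 (k=38): L=141 R=207
Round 6 (k=40): L=207 R=210

Answer: 207 210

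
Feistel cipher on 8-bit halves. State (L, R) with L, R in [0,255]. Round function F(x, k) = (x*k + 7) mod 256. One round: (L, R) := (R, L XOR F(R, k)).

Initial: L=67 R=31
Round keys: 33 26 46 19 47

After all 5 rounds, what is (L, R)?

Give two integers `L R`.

Answer: 55 158

Derivation:
Round 1 (k=33): L=31 R=69
Round 2 (k=26): L=69 R=22
Round 3 (k=46): L=22 R=190
Round 4 (k=19): L=190 R=55
Round 5 (k=47): L=55 R=158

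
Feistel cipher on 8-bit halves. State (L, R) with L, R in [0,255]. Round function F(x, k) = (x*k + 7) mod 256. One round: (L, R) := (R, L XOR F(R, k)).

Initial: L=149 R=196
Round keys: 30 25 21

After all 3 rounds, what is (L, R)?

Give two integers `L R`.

Answer: 165 250

Derivation:
Round 1 (k=30): L=196 R=106
Round 2 (k=25): L=106 R=165
Round 3 (k=21): L=165 R=250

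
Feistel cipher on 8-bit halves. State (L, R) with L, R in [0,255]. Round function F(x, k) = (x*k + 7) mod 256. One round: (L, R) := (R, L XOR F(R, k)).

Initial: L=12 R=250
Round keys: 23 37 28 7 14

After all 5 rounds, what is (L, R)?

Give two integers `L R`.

Round 1 (k=23): L=250 R=113
Round 2 (k=37): L=113 R=166
Round 3 (k=28): L=166 R=94
Round 4 (k=7): L=94 R=63
Round 5 (k=14): L=63 R=39

Answer: 63 39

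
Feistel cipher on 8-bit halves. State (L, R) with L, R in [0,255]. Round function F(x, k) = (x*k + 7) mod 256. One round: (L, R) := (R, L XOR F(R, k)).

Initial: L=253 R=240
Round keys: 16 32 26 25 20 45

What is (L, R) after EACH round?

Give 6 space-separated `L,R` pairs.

Round 1 (k=16): L=240 R=250
Round 2 (k=32): L=250 R=183
Round 3 (k=26): L=183 R=103
Round 4 (k=25): L=103 R=161
Round 5 (k=20): L=161 R=252
Round 6 (k=45): L=252 R=242

Answer: 240,250 250,183 183,103 103,161 161,252 252,242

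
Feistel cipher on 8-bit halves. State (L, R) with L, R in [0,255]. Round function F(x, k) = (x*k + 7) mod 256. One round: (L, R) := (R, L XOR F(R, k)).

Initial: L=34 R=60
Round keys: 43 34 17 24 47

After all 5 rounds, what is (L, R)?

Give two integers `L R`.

Round 1 (k=43): L=60 R=57
Round 2 (k=34): L=57 R=165
Round 3 (k=17): L=165 R=197
Round 4 (k=24): L=197 R=218
Round 5 (k=47): L=218 R=200

Answer: 218 200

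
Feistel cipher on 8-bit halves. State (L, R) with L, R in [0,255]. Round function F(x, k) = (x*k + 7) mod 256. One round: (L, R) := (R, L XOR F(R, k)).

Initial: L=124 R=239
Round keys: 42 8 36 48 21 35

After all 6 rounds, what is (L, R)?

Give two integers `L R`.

Round 1 (k=42): L=239 R=65
Round 2 (k=8): L=65 R=224
Round 3 (k=36): L=224 R=198
Round 4 (k=48): L=198 R=199
Round 5 (k=21): L=199 R=156
Round 6 (k=35): L=156 R=156

Answer: 156 156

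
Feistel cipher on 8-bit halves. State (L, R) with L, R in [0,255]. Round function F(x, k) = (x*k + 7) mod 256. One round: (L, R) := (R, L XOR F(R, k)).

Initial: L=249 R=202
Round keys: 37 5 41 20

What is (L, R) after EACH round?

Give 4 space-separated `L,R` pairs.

Answer: 202,192 192,13 13,220 220,58

Derivation:
Round 1 (k=37): L=202 R=192
Round 2 (k=5): L=192 R=13
Round 3 (k=41): L=13 R=220
Round 4 (k=20): L=220 R=58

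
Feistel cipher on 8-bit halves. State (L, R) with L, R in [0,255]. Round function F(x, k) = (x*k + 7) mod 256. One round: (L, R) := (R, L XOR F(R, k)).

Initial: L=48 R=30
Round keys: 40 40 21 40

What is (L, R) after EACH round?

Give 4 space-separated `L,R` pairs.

Round 1 (k=40): L=30 R=135
Round 2 (k=40): L=135 R=1
Round 3 (k=21): L=1 R=155
Round 4 (k=40): L=155 R=62

Answer: 30,135 135,1 1,155 155,62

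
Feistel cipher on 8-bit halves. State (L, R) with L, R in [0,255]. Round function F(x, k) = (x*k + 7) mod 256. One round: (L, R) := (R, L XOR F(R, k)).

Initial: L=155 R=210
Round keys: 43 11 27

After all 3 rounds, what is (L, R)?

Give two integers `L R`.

Round 1 (k=43): L=210 R=214
Round 2 (k=11): L=214 R=235
Round 3 (k=27): L=235 R=6

Answer: 235 6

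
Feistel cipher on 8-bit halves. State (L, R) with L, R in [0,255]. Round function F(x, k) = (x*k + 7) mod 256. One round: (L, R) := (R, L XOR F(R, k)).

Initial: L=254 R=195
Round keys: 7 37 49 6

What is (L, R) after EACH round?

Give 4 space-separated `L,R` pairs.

Answer: 195,162 162,178 178,187 187,219

Derivation:
Round 1 (k=7): L=195 R=162
Round 2 (k=37): L=162 R=178
Round 3 (k=49): L=178 R=187
Round 4 (k=6): L=187 R=219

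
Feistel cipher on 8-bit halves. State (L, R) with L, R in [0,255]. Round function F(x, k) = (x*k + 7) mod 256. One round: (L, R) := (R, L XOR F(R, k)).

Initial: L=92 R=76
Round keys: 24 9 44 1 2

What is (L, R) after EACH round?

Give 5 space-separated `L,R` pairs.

Round 1 (k=24): L=76 R=123
Round 2 (k=9): L=123 R=22
Round 3 (k=44): L=22 R=180
Round 4 (k=1): L=180 R=173
Round 5 (k=2): L=173 R=213

Answer: 76,123 123,22 22,180 180,173 173,213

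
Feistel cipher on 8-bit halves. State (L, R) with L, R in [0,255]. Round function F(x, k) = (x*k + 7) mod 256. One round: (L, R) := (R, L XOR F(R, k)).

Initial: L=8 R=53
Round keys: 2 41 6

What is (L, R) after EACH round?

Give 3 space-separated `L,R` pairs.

Round 1 (k=2): L=53 R=121
Round 2 (k=41): L=121 R=93
Round 3 (k=6): L=93 R=76

Answer: 53,121 121,93 93,76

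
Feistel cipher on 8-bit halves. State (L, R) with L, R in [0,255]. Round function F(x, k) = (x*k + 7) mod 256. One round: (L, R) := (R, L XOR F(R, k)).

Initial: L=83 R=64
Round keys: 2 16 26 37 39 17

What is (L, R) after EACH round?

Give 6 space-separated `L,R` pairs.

Answer: 64,212 212,7 7,105 105,51 51,165 165,207

Derivation:
Round 1 (k=2): L=64 R=212
Round 2 (k=16): L=212 R=7
Round 3 (k=26): L=7 R=105
Round 4 (k=37): L=105 R=51
Round 5 (k=39): L=51 R=165
Round 6 (k=17): L=165 R=207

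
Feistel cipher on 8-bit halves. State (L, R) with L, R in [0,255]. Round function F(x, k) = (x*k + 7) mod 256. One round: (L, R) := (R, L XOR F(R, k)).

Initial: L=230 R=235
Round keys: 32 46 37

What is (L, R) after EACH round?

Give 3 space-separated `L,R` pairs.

Round 1 (k=32): L=235 R=129
Round 2 (k=46): L=129 R=222
Round 3 (k=37): L=222 R=156

Answer: 235,129 129,222 222,156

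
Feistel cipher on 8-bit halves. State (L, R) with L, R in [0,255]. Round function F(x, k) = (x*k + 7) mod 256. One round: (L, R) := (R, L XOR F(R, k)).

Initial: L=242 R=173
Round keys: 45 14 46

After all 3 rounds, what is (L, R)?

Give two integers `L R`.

Answer: 142 9

Derivation:
Round 1 (k=45): L=173 R=130
Round 2 (k=14): L=130 R=142
Round 3 (k=46): L=142 R=9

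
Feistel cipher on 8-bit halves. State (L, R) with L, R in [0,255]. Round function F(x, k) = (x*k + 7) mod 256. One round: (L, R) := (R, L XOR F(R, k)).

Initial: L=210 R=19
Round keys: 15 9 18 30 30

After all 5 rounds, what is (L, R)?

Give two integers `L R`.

Answer: 195 116

Derivation:
Round 1 (k=15): L=19 R=246
Round 2 (k=9): L=246 R=190
Round 3 (k=18): L=190 R=149
Round 4 (k=30): L=149 R=195
Round 5 (k=30): L=195 R=116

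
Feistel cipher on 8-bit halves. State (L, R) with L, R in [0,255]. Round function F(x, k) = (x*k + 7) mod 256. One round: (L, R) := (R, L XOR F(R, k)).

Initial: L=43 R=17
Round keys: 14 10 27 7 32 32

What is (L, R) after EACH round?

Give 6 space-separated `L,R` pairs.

Answer: 17,222 222,162 162,195 195,254 254,4 4,121

Derivation:
Round 1 (k=14): L=17 R=222
Round 2 (k=10): L=222 R=162
Round 3 (k=27): L=162 R=195
Round 4 (k=7): L=195 R=254
Round 5 (k=32): L=254 R=4
Round 6 (k=32): L=4 R=121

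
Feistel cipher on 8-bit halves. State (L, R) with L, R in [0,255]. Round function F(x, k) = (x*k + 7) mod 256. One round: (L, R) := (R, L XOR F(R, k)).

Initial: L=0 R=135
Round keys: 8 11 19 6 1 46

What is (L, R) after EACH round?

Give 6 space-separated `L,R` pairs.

Round 1 (k=8): L=135 R=63
Round 2 (k=11): L=63 R=59
Round 3 (k=19): L=59 R=87
Round 4 (k=6): L=87 R=42
Round 5 (k=1): L=42 R=102
Round 6 (k=46): L=102 R=113

Answer: 135,63 63,59 59,87 87,42 42,102 102,113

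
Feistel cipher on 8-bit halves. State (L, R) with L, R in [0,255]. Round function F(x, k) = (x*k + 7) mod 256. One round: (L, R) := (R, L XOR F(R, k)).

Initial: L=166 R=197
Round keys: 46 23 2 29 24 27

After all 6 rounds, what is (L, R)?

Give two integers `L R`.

Round 1 (k=46): L=197 R=203
Round 2 (k=23): L=203 R=129
Round 3 (k=2): L=129 R=194
Round 4 (k=29): L=194 R=128
Round 5 (k=24): L=128 R=197
Round 6 (k=27): L=197 R=78

Answer: 197 78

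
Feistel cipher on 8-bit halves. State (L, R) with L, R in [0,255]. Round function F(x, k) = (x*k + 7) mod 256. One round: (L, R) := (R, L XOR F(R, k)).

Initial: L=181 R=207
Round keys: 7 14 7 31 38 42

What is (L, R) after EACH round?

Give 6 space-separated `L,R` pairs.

Answer: 207,5 5,130 130,144 144,245 245,245 245,204

Derivation:
Round 1 (k=7): L=207 R=5
Round 2 (k=14): L=5 R=130
Round 3 (k=7): L=130 R=144
Round 4 (k=31): L=144 R=245
Round 5 (k=38): L=245 R=245
Round 6 (k=42): L=245 R=204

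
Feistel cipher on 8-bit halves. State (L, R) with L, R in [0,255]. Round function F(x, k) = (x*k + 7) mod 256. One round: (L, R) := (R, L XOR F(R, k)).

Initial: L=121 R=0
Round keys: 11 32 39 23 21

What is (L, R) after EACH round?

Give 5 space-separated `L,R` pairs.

Round 1 (k=11): L=0 R=126
Round 2 (k=32): L=126 R=199
Round 3 (k=39): L=199 R=38
Round 4 (k=23): L=38 R=182
Round 5 (k=21): L=182 R=211

Answer: 0,126 126,199 199,38 38,182 182,211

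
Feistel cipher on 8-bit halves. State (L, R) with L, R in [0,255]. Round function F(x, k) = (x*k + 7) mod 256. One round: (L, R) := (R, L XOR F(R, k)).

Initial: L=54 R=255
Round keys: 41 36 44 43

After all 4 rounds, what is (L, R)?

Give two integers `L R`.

Round 1 (k=41): L=255 R=232
Round 2 (k=36): L=232 R=88
Round 3 (k=44): L=88 R=207
Round 4 (k=43): L=207 R=148

Answer: 207 148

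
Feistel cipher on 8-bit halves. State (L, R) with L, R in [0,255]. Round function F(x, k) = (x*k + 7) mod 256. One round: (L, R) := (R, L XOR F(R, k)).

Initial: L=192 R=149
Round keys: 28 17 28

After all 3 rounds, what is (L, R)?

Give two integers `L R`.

Round 1 (k=28): L=149 R=147
Round 2 (k=17): L=147 R=95
Round 3 (k=28): L=95 R=248

Answer: 95 248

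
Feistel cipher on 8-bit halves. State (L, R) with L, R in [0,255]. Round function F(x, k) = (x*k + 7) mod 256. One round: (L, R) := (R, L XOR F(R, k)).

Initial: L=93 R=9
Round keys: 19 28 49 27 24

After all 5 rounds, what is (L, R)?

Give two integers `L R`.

Answer: 235 105

Derivation:
Round 1 (k=19): L=9 R=239
Round 2 (k=28): L=239 R=34
Round 3 (k=49): L=34 R=102
Round 4 (k=27): L=102 R=235
Round 5 (k=24): L=235 R=105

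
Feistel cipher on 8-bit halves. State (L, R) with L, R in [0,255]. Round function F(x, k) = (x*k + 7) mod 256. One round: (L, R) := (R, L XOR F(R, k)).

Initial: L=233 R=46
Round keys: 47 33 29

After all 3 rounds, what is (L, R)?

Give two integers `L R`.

Answer: 185 108

Derivation:
Round 1 (k=47): L=46 R=144
Round 2 (k=33): L=144 R=185
Round 3 (k=29): L=185 R=108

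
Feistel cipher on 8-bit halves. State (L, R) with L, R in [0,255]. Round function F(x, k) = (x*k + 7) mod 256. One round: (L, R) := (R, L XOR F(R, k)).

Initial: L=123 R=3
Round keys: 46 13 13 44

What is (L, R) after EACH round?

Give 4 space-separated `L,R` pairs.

Answer: 3,234 234,234 234,3 3,97

Derivation:
Round 1 (k=46): L=3 R=234
Round 2 (k=13): L=234 R=234
Round 3 (k=13): L=234 R=3
Round 4 (k=44): L=3 R=97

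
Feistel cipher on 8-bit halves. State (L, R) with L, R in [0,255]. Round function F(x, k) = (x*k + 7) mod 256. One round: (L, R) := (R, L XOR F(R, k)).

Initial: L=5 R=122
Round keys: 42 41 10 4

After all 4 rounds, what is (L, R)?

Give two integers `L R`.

Answer: 115 236

Derivation:
Round 1 (k=42): L=122 R=14
Round 2 (k=41): L=14 R=63
Round 3 (k=10): L=63 R=115
Round 4 (k=4): L=115 R=236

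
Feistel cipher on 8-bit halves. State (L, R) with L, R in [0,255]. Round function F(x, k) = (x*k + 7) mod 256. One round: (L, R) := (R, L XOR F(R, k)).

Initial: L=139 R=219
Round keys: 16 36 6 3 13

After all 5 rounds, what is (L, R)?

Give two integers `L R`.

Round 1 (k=16): L=219 R=60
Round 2 (k=36): L=60 R=172
Round 3 (k=6): L=172 R=51
Round 4 (k=3): L=51 R=12
Round 5 (k=13): L=12 R=144

Answer: 12 144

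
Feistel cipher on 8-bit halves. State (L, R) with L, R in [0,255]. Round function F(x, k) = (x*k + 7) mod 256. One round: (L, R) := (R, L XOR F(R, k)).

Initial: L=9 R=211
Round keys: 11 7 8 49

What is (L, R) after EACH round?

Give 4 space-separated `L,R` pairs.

Round 1 (k=11): L=211 R=17
Round 2 (k=7): L=17 R=173
Round 3 (k=8): L=173 R=126
Round 4 (k=49): L=126 R=136

Answer: 211,17 17,173 173,126 126,136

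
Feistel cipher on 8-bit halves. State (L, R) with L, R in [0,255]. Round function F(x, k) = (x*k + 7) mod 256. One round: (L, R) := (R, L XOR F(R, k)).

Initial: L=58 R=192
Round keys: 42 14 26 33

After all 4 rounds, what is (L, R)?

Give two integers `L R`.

Round 1 (k=42): L=192 R=189
Round 2 (k=14): L=189 R=157
Round 3 (k=26): L=157 R=68
Round 4 (k=33): L=68 R=86

Answer: 68 86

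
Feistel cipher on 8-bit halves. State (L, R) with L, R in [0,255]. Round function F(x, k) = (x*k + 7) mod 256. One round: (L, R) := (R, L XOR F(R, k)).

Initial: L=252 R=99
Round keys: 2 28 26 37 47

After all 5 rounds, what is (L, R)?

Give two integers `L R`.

Answer: 213 20

Derivation:
Round 1 (k=2): L=99 R=49
Round 2 (k=28): L=49 R=0
Round 3 (k=26): L=0 R=54
Round 4 (k=37): L=54 R=213
Round 5 (k=47): L=213 R=20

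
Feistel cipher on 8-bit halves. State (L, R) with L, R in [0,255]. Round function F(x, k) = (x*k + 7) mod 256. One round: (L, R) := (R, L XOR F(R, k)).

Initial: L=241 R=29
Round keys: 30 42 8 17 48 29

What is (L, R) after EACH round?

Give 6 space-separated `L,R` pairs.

Answer: 29,156 156,130 130,139 139,192 192,140 140,35

Derivation:
Round 1 (k=30): L=29 R=156
Round 2 (k=42): L=156 R=130
Round 3 (k=8): L=130 R=139
Round 4 (k=17): L=139 R=192
Round 5 (k=48): L=192 R=140
Round 6 (k=29): L=140 R=35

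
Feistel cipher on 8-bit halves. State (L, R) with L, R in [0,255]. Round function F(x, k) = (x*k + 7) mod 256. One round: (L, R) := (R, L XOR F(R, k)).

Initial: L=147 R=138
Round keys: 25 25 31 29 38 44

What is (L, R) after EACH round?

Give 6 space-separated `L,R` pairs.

Round 1 (k=25): L=138 R=18
Round 2 (k=25): L=18 R=67
Round 3 (k=31): L=67 R=54
Round 4 (k=29): L=54 R=102
Round 5 (k=38): L=102 R=29
Round 6 (k=44): L=29 R=101

Answer: 138,18 18,67 67,54 54,102 102,29 29,101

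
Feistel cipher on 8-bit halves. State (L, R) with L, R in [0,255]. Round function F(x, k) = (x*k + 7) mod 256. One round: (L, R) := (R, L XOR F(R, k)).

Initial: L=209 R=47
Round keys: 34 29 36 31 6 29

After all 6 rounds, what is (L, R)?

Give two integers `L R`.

Round 1 (k=34): L=47 R=148
Round 2 (k=29): L=148 R=228
Round 3 (k=36): L=228 R=131
Round 4 (k=31): L=131 R=0
Round 5 (k=6): L=0 R=132
Round 6 (k=29): L=132 R=251

Answer: 132 251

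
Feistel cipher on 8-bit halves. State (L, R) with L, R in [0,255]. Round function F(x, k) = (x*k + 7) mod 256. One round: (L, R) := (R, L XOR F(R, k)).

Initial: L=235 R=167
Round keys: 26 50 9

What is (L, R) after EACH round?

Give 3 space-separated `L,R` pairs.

Answer: 167,22 22,244 244,141

Derivation:
Round 1 (k=26): L=167 R=22
Round 2 (k=50): L=22 R=244
Round 3 (k=9): L=244 R=141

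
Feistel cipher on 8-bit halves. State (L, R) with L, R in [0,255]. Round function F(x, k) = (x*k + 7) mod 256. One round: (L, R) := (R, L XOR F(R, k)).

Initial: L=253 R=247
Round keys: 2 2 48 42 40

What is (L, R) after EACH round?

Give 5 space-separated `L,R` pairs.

Answer: 247,8 8,224 224,15 15,157 157,128

Derivation:
Round 1 (k=2): L=247 R=8
Round 2 (k=2): L=8 R=224
Round 3 (k=48): L=224 R=15
Round 4 (k=42): L=15 R=157
Round 5 (k=40): L=157 R=128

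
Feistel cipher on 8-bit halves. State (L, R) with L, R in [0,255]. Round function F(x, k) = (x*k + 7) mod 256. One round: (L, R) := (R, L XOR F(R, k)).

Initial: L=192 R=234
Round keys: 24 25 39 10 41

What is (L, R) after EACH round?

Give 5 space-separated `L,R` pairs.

Round 1 (k=24): L=234 R=55
Round 2 (k=25): L=55 R=140
Round 3 (k=39): L=140 R=108
Round 4 (k=10): L=108 R=179
Round 5 (k=41): L=179 R=222

Answer: 234,55 55,140 140,108 108,179 179,222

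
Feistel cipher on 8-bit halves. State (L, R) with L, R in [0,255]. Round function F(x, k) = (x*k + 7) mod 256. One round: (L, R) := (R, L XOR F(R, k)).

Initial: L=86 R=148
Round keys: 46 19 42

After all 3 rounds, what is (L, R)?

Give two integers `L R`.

Round 1 (k=46): L=148 R=201
Round 2 (k=19): L=201 R=102
Round 3 (k=42): L=102 R=10

Answer: 102 10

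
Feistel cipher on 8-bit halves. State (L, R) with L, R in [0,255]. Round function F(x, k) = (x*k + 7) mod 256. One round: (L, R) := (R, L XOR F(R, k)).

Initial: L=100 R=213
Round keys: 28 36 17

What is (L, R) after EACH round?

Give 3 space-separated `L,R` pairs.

Answer: 213,55 55,22 22,74

Derivation:
Round 1 (k=28): L=213 R=55
Round 2 (k=36): L=55 R=22
Round 3 (k=17): L=22 R=74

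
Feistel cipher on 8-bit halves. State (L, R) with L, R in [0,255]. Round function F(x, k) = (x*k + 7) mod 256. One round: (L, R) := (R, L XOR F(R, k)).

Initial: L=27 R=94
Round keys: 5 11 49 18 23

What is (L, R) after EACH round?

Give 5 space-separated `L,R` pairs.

Answer: 94,198 198,215 215,232 232,128 128,111

Derivation:
Round 1 (k=5): L=94 R=198
Round 2 (k=11): L=198 R=215
Round 3 (k=49): L=215 R=232
Round 4 (k=18): L=232 R=128
Round 5 (k=23): L=128 R=111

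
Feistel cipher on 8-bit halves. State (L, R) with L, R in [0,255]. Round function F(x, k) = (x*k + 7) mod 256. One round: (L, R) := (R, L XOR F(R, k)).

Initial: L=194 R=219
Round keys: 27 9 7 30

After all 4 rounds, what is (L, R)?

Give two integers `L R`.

Answer: 23 155

Derivation:
Round 1 (k=27): L=219 R=226
Round 2 (k=9): L=226 R=34
Round 3 (k=7): L=34 R=23
Round 4 (k=30): L=23 R=155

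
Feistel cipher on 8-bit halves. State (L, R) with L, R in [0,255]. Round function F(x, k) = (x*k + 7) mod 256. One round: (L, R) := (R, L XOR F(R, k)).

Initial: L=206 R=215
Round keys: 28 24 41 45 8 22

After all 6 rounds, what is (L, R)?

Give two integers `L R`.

Round 1 (k=28): L=215 R=69
Round 2 (k=24): L=69 R=168
Round 3 (k=41): L=168 R=170
Round 4 (k=45): L=170 R=65
Round 5 (k=8): L=65 R=165
Round 6 (k=22): L=165 R=116

Answer: 165 116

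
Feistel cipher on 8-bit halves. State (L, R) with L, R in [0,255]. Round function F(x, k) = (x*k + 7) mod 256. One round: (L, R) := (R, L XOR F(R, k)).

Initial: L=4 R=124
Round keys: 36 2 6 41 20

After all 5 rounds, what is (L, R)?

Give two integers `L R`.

Answer: 68 73

Derivation:
Round 1 (k=36): L=124 R=115
Round 2 (k=2): L=115 R=145
Round 3 (k=6): L=145 R=30
Round 4 (k=41): L=30 R=68
Round 5 (k=20): L=68 R=73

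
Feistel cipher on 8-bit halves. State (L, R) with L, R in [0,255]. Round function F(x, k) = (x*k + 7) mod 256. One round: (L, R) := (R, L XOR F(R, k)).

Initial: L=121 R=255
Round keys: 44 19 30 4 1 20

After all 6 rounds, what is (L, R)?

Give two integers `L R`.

Answer: 193 226

Derivation:
Round 1 (k=44): L=255 R=162
Round 2 (k=19): L=162 R=242
Round 3 (k=30): L=242 R=193
Round 4 (k=4): L=193 R=249
Round 5 (k=1): L=249 R=193
Round 6 (k=20): L=193 R=226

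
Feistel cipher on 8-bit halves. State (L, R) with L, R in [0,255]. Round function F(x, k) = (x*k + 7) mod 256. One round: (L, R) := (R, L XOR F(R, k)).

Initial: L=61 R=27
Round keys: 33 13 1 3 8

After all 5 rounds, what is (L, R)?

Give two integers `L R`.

Round 1 (k=33): L=27 R=191
Round 2 (k=13): L=191 R=161
Round 3 (k=1): L=161 R=23
Round 4 (k=3): L=23 R=237
Round 5 (k=8): L=237 R=120

Answer: 237 120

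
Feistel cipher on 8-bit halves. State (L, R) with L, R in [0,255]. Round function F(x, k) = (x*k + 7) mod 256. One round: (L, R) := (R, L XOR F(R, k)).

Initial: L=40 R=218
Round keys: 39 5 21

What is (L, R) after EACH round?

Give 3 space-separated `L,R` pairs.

Round 1 (k=39): L=218 R=21
Round 2 (k=5): L=21 R=170
Round 3 (k=21): L=170 R=236

Answer: 218,21 21,170 170,236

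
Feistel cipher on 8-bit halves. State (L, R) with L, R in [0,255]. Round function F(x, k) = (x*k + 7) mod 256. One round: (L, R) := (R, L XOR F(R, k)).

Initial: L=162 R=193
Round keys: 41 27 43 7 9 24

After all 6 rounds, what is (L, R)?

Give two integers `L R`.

Round 1 (k=41): L=193 R=82
Round 2 (k=27): L=82 R=108
Round 3 (k=43): L=108 R=121
Round 4 (k=7): L=121 R=58
Round 5 (k=9): L=58 R=104
Round 6 (k=24): L=104 R=253

Answer: 104 253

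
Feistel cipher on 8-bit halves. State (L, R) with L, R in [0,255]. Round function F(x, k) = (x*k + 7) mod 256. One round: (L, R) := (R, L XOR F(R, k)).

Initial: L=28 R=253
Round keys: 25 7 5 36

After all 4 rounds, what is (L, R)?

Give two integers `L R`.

Round 1 (k=25): L=253 R=160
Round 2 (k=7): L=160 R=154
Round 3 (k=5): L=154 R=169
Round 4 (k=36): L=169 R=81

Answer: 169 81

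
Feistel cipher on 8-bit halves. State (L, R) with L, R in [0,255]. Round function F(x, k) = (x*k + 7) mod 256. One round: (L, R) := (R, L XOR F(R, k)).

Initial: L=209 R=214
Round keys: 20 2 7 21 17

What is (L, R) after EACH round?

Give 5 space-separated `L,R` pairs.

Round 1 (k=20): L=214 R=110
Round 2 (k=2): L=110 R=53
Round 3 (k=7): L=53 R=20
Round 4 (k=21): L=20 R=158
Round 5 (k=17): L=158 R=145

Answer: 214,110 110,53 53,20 20,158 158,145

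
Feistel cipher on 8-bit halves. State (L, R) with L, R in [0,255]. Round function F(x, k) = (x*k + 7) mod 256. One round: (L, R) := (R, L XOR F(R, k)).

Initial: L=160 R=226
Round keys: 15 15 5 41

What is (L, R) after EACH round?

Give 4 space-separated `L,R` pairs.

Round 1 (k=15): L=226 R=229
Round 2 (k=15): L=229 R=144
Round 3 (k=5): L=144 R=50
Round 4 (k=41): L=50 R=153

Answer: 226,229 229,144 144,50 50,153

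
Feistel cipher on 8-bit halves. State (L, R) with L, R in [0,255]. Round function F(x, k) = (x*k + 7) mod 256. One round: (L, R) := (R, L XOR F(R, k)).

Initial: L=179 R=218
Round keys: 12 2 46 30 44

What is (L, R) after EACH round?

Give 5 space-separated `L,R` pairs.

Round 1 (k=12): L=218 R=140
Round 2 (k=2): L=140 R=197
Round 3 (k=46): L=197 R=225
Round 4 (k=30): L=225 R=160
Round 5 (k=44): L=160 R=102

Answer: 218,140 140,197 197,225 225,160 160,102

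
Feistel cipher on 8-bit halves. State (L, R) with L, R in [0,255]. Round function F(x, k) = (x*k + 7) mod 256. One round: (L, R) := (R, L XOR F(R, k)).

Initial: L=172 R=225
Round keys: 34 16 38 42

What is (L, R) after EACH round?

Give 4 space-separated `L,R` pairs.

Answer: 225,69 69,182 182,78 78,101

Derivation:
Round 1 (k=34): L=225 R=69
Round 2 (k=16): L=69 R=182
Round 3 (k=38): L=182 R=78
Round 4 (k=42): L=78 R=101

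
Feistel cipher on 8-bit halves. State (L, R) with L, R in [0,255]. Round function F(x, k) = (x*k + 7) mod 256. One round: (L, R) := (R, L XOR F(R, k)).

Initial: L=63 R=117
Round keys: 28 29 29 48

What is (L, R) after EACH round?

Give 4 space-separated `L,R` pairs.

Round 1 (k=28): L=117 R=236
Round 2 (k=29): L=236 R=182
Round 3 (k=29): L=182 R=73
Round 4 (k=48): L=73 R=1

Answer: 117,236 236,182 182,73 73,1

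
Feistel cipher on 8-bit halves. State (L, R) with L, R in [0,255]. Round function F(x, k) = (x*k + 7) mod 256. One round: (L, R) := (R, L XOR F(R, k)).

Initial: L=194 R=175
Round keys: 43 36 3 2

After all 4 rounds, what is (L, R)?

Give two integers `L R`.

Round 1 (k=43): L=175 R=174
Round 2 (k=36): L=174 R=208
Round 3 (k=3): L=208 R=217
Round 4 (k=2): L=217 R=105

Answer: 217 105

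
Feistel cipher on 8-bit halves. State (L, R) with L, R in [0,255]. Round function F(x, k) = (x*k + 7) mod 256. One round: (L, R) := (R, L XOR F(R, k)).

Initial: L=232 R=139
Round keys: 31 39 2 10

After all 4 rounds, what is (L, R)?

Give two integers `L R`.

Round 1 (k=31): L=139 R=52
Round 2 (k=39): L=52 R=120
Round 3 (k=2): L=120 R=195
Round 4 (k=10): L=195 R=221

Answer: 195 221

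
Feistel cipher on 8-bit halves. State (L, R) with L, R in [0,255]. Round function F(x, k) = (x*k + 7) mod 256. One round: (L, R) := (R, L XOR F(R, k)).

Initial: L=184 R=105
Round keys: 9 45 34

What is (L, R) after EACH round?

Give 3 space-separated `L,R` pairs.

Answer: 105,0 0,110 110,163

Derivation:
Round 1 (k=9): L=105 R=0
Round 2 (k=45): L=0 R=110
Round 3 (k=34): L=110 R=163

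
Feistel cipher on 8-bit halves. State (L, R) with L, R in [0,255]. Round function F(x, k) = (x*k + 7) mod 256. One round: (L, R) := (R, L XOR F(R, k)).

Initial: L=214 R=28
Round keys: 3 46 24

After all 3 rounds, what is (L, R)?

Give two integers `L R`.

Round 1 (k=3): L=28 R=141
Round 2 (k=46): L=141 R=65
Round 3 (k=24): L=65 R=146

Answer: 65 146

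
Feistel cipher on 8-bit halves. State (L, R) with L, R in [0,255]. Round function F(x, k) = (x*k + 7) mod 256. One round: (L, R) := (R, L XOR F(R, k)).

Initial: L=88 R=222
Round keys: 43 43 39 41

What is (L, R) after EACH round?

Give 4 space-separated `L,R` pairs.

Answer: 222,9 9,84 84,218 218,165

Derivation:
Round 1 (k=43): L=222 R=9
Round 2 (k=43): L=9 R=84
Round 3 (k=39): L=84 R=218
Round 4 (k=41): L=218 R=165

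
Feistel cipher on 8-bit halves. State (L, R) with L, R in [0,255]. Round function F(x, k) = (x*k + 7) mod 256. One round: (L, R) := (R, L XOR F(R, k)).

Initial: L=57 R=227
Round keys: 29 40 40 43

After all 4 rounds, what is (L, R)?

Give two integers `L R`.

Answer: 224 91

Derivation:
Round 1 (k=29): L=227 R=135
Round 2 (k=40): L=135 R=252
Round 3 (k=40): L=252 R=224
Round 4 (k=43): L=224 R=91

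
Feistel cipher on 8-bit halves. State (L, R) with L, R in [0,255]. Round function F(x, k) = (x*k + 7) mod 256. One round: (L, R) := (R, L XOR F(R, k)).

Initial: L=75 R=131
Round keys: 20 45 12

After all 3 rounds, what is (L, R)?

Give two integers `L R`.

Round 1 (k=20): L=131 R=8
Round 2 (k=45): L=8 R=236
Round 3 (k=12): L=236 R=31

Answer: 236 31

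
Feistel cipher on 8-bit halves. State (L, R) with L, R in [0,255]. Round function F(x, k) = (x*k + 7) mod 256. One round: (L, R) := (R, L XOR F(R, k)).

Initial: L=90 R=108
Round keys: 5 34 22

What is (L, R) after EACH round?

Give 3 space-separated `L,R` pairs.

Answer: 108,121 121,117 117,108

Derivation:
Round 1 (k=5): L=108 R=121
Round 2 (k=34): L=121 R=117
Round 3 (k=22): L=117 R=108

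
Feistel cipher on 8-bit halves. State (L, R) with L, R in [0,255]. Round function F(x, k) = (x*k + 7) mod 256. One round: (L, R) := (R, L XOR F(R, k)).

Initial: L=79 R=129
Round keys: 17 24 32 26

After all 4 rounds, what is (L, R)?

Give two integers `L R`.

Answer: 16 9

Derivation:
Round 1 (k=17): L=129 R=215
Round 2 (k=24): L=215 R=174
Round 3 (k=32): L=174 R=16
Round 4 (k=26): L=16 R=9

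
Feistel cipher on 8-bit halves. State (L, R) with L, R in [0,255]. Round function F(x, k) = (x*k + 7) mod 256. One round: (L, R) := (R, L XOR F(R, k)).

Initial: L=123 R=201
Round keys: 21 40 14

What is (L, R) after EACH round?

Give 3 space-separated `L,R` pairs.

Round 1 (k=21): L=201 R=255
Round 2 (k=40): L=255 R=22
Round 3 (k=14): L=22 R=196

Answer: 201,255 255,22 22,196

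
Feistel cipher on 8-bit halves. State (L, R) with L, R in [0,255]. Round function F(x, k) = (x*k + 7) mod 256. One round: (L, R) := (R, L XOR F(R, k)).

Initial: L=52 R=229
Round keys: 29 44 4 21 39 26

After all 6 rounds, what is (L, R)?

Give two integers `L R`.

Answer: 112 211

Derivation:
Round 1 (k=29): L=229 R=204
Round 2 (k=44): L=204 R=242
Round 3 (k=4): L=242 R=3
Round 4 (k=21): L=3 R=180
Round 5 (k=39): L=180 R=112
Round 6 (k=26): L=112 R=211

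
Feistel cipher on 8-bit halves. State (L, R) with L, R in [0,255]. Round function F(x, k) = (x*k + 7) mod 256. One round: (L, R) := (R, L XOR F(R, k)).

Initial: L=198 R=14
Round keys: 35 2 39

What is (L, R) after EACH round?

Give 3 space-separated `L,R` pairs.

Answer: 14,55 55,123 123,243

Derivation:
Round 1 (k=35): L=14 R=55
Round 2 (k=2): L=55 R=123
Round 3 (k=39): L=123 R=243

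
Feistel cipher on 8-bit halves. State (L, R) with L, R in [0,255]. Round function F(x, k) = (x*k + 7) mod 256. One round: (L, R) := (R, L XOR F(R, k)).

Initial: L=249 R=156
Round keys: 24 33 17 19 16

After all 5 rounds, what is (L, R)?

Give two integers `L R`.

Round 1 (k=24): L=156 R=94
Round 2 (k=33): L=94 R=185
Round 3 (k=17): L=185 R=14
Round 4 (k=19): L=14 R=168
Round 5 (k=16): L=168 R=137

Answer: 168 137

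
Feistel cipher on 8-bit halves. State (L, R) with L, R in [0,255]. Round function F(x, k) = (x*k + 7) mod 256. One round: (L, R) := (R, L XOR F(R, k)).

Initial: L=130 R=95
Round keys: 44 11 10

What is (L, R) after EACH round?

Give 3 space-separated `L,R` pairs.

Answer: 95,217 217,5 5,224

Derivation:
Round 1 (k=44): L=95 R=217
Round 2 (k=11): L=217 R=5
Round 3 (k=10): L=5 R=224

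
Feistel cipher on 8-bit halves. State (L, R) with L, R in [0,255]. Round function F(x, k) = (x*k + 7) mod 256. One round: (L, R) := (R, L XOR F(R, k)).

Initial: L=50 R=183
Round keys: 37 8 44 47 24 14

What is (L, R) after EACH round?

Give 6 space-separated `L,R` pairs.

Answer: 183,72 72,240 240,15 15,56 56,72 72,207

Derivation:
Round 1 (k=37): L=183 R=72
Round 2 (k=8): L=72 R=240
Round 3 (k=44): L=240 R=15
Round 4 (k=47): L=15 R=56
Round 5 (k=24): L=56 R=72
Round 6 (k=14): L=72 R=207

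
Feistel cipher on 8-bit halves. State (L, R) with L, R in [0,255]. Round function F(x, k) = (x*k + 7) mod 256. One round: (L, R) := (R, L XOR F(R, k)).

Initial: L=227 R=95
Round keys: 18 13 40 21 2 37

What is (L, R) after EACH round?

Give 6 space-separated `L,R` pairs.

Answer: 95,86 86,58 58,65 65,102 102,146 146,71

Derivation:
Round 1 (k=18): L=95 R=86
Round 2 (k=13): L=86 R=58
Round 3 (k=40): L=58 R=65
Round 4 (k=21): L=65 R=102
Round 5 (k=2): L=102 R=146
Round 6 (k=37): L=146 R=71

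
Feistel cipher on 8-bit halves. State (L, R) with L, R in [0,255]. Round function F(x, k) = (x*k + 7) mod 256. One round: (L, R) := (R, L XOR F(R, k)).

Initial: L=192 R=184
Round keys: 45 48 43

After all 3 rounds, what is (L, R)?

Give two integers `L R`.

Answer: 111 51

Derivation:
Round 1 (k=45): L=184 R=159
Round 2 (k=48): L=159 R=111
Round 3 (k=43): L=111 R=51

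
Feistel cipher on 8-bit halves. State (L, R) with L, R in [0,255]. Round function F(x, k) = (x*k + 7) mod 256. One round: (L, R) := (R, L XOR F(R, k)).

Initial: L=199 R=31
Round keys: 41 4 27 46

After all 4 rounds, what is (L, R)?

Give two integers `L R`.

Round 1 (k=41): L=31 R=57
Round 2 (k=4): L=57 R=244
Round 3 (k=27): L=244 R=250
Round 4 (k=46): L=250 R=7

Answer: 250 7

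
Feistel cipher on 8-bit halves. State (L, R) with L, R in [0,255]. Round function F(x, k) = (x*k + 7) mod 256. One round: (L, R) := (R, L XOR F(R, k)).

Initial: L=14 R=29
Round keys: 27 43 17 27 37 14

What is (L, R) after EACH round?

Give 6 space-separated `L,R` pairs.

Round 1 (k=27): L=29 R=24
Round 2 (k=43): L=24 R=18
Round 3 (k=17): L=18 R=33
Round 4 (k=27): L=33 R=144
Round 5 (k=37): L=144 R=246
Round 6 (k=14): L=246 R=235

Answer: 29,24 24,18 18,33 33,144 144,246 246,235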